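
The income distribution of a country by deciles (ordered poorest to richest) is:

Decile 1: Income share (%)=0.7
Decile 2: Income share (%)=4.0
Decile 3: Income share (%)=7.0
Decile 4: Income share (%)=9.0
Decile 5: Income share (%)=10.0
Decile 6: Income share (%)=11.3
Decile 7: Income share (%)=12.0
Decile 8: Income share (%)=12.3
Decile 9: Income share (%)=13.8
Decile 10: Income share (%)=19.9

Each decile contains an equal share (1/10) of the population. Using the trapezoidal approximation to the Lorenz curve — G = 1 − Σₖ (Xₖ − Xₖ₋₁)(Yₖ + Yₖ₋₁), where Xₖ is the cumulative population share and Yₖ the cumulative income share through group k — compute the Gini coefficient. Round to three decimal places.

0.278

Cumulative income shares Yₖ: 0.0070, 0.0470, 0.1170, 0.2070, 0.3070, 0.4200, 0.5400, 0.6630, 0.8010, 1.0000
Σ (Xₖ−Xₖ₋₁)(Yₖ+Yₖ₋₁) = (1/10)(0.0070+0.0000) + (1/10)(0.0470+0.0070) + (1/10)(0.1170+0.0470) + (1/10)(0.2070+0.1170) + (1/10)(0.3070+0.2070) + (1/10)(0.4200+0.3070) + (1/10)(0.5400+0.4200) + (1/10)(0.6630+0.5400) + (1/10)(0.8010+0.6630) + (1/10)(1.0000+0.8010)
  = 0.0007 + 0.0054 + 0.0164 + 0.0324 + 0.0514 + 0.0727 + 0.0960 + 0.1203 + 0.1464 + 0.1801 = 0.7218
G = 1 − 0.7218 = 0.2782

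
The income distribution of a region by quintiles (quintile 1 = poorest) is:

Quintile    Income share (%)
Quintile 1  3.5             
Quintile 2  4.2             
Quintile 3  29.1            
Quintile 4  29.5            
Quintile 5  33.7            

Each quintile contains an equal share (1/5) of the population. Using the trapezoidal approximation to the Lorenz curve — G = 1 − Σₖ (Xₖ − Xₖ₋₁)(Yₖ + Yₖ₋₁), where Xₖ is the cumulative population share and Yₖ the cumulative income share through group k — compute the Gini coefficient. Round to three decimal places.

Cumulative income shares Yₖ: 0.0350, 0.0770, 0.3680, 0.6630, 1.0000
Σ (Xₖ−Xₖ₋₁)(Yₖ+Yₖ₋₁) = (1/5)(0.0350+0.0000) + (1/5)(0.0770+0.0350) + (1/5)(0.3680+0.0770) + (1/5)(0.6630+0.3680) + (1/5)(1.0000+0.6630)
  = 0.0070 + 0.0224 + 0.0890 + 0.2062 + 0.3326 = 0.6572
G = 1 − 0.6572 = 0.3428

0.343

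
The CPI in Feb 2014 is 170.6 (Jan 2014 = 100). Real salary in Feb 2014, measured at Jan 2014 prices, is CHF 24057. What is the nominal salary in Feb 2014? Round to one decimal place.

Nominal = Real × (Index/100) = 24057 × (170.6/100)
        = 24057 × 1.706 = 41041.2420

41041.2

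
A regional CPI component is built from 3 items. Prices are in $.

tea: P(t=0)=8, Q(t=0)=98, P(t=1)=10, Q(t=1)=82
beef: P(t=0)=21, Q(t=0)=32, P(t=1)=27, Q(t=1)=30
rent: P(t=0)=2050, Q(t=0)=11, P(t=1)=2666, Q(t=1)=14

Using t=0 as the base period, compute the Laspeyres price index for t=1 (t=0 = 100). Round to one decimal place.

129.8

Laspeyres price index uses base-period quantities as weights.
ΣP(t=1)·Q(t=0) = 10×98 + 27×32 + 2666×11 = 980 + 864 + 29326 = 31170
ΣP(t=0)·Q(t=0) = 8×98 + 21×32 + 2050×11 = 784 + 672 + 22550 = 24006
Index = 31170 / 24006 × 100 = 129.8425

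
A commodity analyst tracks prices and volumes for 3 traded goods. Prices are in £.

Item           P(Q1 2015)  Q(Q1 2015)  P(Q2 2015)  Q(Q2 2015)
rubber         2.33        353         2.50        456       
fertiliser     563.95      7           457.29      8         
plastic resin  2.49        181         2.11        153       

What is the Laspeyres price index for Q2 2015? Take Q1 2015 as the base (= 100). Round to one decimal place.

Laspeyres price index uses base-period quantities as weights.
ΣP(Q2 2015)·Q(Q1 2015) = 2.50×353 + 457.29×7 + 2.11×181 = 882.5 + 3201.03 + 381.91 = 4465.44
ΣP(Q1 2015)·Q(Q1 2015) = 2.33×353 + 563.95×7 + 2.49×181 = 822.49 + 3947.65 + 450.69 = 5220.83
Index = 4465.44 / 5220.83 × 100 = 85.5312

85.5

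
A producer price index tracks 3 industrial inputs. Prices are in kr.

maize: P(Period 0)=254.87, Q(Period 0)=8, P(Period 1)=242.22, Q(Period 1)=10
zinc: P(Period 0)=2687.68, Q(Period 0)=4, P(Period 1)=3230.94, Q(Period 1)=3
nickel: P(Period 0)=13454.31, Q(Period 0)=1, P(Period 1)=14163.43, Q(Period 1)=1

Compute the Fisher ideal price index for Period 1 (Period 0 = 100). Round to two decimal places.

Laspeyres component (base-period weights):
ΣP(Period 1)Q(Period 0) = 242.22×8 + 3230.94×4 + 14163.43×1 = 1937.76 + 12923.76 + 14163.43 = 29024.95
ΣP(Period 0)Q(Period 0) = 254.87×8 + 2687.68×4 + 13454.31×1 = 2038.96 + 10750.72 + 13454.31 = 26243.99
L = 29024.95 / 26243.99 × 100 = 110.5966
Paasche component (current-period weights):
ΣP(Period 1)Q(Period 1) = 242.22×10 + 3230.94×3 + 14163.43×1 = 2422.2 + 9692.82 + 14163.43 = 26278.45
ΣP(Period 0)Q(Period 1) = 254.87×10 + 2687.68×3 + 13454.31×1 = 2548.7 + 8063.04 + 13454.31 = 24066.05
P = 26278.45 / 24066.05 × 100 = 109.1930
Fisher = √(L × P) = √(110.5966 × 109.1930) = 109.8926

109.89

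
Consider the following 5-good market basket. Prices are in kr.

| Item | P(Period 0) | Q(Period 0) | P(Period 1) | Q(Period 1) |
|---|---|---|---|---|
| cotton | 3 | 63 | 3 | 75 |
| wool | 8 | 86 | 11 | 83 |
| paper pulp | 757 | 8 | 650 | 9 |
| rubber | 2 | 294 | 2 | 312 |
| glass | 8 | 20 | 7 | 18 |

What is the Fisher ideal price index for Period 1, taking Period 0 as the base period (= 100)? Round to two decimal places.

Laspeyres component (base-period weights):
ΣP(Period 1)Q(Period 0) = 3×63 + 11×86 + 650×8 + 2×294 + 7×20 = 189 + 946 + 5200 + 588 + 140 = 7063
ΣP(Period 0)Q(Period 0) = 3×63 + 8×86 + 757×8 + 2×294 + 8×20 = 189 + 688 + 6056 + 588 + 160 = 7681
L = 7063 / 7681 × 100 = 91.9542
Paasche component (current-period weights):
ΣP(Period 1)Q(Period 1) = 3×75 + 11×83 + 650×9 + 2×312 + 7×18 = 225 + 913 + 5850 + 624 + 126 = 7738
ΣP(Period 0)Q(Period 1) = 3×75 + 8×83 + 757×9 + 2×312 + 8×18 = 225 + 664 + 6813 + 624 + 144 = 8470
P = 7738 / 8470 × 100 = 91.3577
Fisher = √(L × P) = √(91.9542 × 91.3577) = 91.6555

91.66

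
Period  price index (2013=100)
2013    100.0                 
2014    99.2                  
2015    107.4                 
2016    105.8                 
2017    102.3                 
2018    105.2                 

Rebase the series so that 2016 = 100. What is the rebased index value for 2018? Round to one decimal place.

Rebased(2018) = 105.2 / 105.8 × 100 = 99.4329

99.4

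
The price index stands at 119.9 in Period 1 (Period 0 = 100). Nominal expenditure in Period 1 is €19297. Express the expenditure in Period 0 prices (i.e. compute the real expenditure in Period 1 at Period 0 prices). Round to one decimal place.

Real = Nominal ÷ (Index/100) = 19297 ÷ (119.9/100)
     = 19297 ÷ 1.199 = 16094.2452

16094.2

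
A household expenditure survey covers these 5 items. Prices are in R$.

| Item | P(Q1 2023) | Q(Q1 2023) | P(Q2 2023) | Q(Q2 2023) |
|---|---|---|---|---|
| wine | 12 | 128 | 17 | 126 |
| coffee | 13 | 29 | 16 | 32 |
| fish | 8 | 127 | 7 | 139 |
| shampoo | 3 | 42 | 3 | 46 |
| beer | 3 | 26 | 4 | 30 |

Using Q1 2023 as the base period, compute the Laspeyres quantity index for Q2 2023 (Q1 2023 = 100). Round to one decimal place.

104.3

Laspeyres quantity index uses base-period prices as weights.
ΣP(Q1 2023)·Q(Q2 2023) = 12×126 + 13×32 + 8×139 + 3×46 + 3×30 = 1512 + 416 + 1112 + 138 + 90 = 3268
ΣP(Q1 2023)·Q(Q1 2023) = 12×128 + 13×29 + 8×127 + 3×42 + 3×26 = 1536 + 377 + 1016 + 126 + 78 = 3133
Index = 3268 / 3133 × 100 = 104.3090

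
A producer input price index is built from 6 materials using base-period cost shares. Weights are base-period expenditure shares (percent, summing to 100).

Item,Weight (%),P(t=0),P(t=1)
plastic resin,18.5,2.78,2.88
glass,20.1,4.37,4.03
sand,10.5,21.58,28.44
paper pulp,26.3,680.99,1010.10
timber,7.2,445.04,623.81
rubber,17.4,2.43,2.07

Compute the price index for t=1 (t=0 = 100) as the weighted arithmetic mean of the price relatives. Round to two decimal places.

115.46

plastic resin: 18.5 × (2.88/2.78) = 18.5 × 1.035971 = 19.1655
glass: 20.1 × (4.03/4.37) = 20.1 × 0.922197 = 18.5362
sand: 10.5 × (28.44/21.58) = 10.5 × 1.317887 = 13.8378
paper pulp: 26.3 × (1010.10/680.99) = 26.3 × 1.483282 = 39.0103
timber: 7.2 × (623.81/445.04) = 7.2 × 1.401694 = 10.0922
rubber: 17.4 × (2.07/2.43) = 17.4 × 0.851852 = 14.8222
Index = Σ wᵢ·(p₁ᵢ/p₀ᵢ) = 19.1655 + 18.5362 + 13.8378 + 39.0103 + 10.0922 + 14.8222 = 115.4642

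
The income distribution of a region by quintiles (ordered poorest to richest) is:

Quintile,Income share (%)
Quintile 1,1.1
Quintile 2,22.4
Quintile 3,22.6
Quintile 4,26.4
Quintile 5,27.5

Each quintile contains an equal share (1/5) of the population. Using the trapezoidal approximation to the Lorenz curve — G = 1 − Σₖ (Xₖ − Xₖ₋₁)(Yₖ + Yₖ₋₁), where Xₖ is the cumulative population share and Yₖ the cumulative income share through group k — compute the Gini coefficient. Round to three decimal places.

0.227

Cumulative income shares Yₖ: 0.0110, 0.2350, 0.4610, 0.7250, 1.0000
Σ (Xₖ−Xₖ₋₁)(Yₖ+Yₖ₋₁) = (1/5)(0.0110+0.0000) + (1/5)(0.2350+0.0110) + (1/5)(0.4610+0.2350) + (1/5)(0.7250+0.4610) + (1/5)(1.0000+0.7250)
  = 0.0022 + 0.0492 + 0.1392 + 0.2372 + 0.3450 = 0.7728
G = 1 − 0.7728 = 0.2272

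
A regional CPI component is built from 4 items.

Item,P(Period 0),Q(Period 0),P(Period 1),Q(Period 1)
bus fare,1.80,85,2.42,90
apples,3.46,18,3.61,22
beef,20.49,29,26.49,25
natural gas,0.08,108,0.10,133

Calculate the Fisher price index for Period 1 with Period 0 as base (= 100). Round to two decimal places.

Laspeyres component (base-period weights):
ΣP(Period 1)Q(Period 0) = 2.42×85 + 3.61×18 + 26.49×29 + 0.10×108 = 205.7 + 64.98 + 768.21 + 10.8 = 1049.69
ΣP(Period 0)Q(Period 0) = 1.80×85 + 3.46×18 + 20.49×29 + 0.08×108 = 153 + 62.28 + 594.21 + 8.64 = 818.13
L = 1049.69 / 818.13 × 100 = 128.3036
Paasche component (current-period weights):
ΣP(Period 1)Q(Period 1) = 2.42×90 + 3.61×22 + 26.49×25 + 0.10×133 = 217.8 + 79.42 + 662.25 + 13.3 = 972.77
ΣP(Period 0)Q(Period 1) = 1.80×90 + 3.46×22 + 20.49×25 + 0.08×133 = 162 + 76.12 + 512.25 + 10.64 = 761.01
P = 972.77 / 761.01 × 100 = 127.8262
Fisher = √(L × P) = √(128.3036 × 127.8262) = 128.0647

128.06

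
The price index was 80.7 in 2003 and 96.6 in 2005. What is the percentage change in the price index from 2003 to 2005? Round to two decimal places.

Change = (96.6 − 80.7) / 80.7 × 100
       = 15.9 / 80.7 × 100 = 19.7026%

19.70%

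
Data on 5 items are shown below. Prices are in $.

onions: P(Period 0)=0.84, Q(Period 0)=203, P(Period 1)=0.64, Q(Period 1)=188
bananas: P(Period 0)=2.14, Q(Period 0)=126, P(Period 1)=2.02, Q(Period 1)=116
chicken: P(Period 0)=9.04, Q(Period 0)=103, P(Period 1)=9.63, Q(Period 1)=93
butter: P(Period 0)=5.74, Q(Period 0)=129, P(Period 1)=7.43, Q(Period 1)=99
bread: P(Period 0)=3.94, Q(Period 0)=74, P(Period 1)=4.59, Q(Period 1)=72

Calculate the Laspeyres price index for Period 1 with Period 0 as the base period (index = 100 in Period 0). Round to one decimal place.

Laspeyres price index uses base-period quantities as weights.
ΣP(Period 1)·Q(Period 0) = 0.64×203 + 2.02×126 + 9.63×103 + 7.43×129 + 4.59×74 = 129.92 + 254.52 + 991.89 + 958.47 + 339.66 = 2674.46
ΣP(Period 0)·Q(Period 0) = 0.84×203 + 2.14×126 + 9.04×103 + 5.74×129 + 3.94×74 = 170.52 + 269.64 + 931.12 + 740.46 + 291.56 = 2403.3
Index = 2674.46 / 2403.3 × 100 = 111.2828

111.3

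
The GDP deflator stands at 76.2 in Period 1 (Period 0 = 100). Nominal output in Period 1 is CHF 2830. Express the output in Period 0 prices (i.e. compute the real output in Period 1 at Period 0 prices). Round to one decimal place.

3713.9

Real = Nominal ÷ (Index/100) = 2830 ÷ (76.2/100)
     = 2830 ÷ 0.762 = 3713.9108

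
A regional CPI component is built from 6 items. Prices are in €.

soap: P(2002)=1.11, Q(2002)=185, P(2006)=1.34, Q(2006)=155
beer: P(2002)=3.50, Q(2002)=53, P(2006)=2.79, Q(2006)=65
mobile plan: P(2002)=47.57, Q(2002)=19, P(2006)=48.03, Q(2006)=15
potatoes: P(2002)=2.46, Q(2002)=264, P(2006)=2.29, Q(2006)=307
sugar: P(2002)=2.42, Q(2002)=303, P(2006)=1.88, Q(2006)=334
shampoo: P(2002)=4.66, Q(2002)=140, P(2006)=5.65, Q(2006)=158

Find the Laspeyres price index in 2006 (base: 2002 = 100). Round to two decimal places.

Laspeyres price index uses base-period quantities as weights.
ΣP(2006)·Q(2002) = 1.34×185 + 2.79×53 + 48.03×19 + 2.29×264 + 1.88×303 + 5.65×140 = 247.9 + 147.87 + 912.57 + 604.56 + 569.64 + 791 = 3273.54
ΣP(2002)·Q(2002) = 1.11×185 + 3.50×53 + 47.57×19 + 2.46×264 + 2.42×303 + 4.66×140 = 205.35 + 185.5 + 903.83 + 649.44 + 733.26 + 652.4 = 3329.78
Index = 3273.54 / 3329.78 × 100 = 98.3110

98.31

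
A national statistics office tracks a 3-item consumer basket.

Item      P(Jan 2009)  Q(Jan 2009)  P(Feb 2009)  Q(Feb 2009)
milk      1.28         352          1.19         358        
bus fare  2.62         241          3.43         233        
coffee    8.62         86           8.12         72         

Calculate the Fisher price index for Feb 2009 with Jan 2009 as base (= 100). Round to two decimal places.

Laspeyres component (base-period weights):
ΣP(Feb 2009)Q(Jan 2009) = 1.19×352 + 3.43×241 + 8.12×86 = 418.88 + 826.63 + 698.32 = 1943.83
ΣP(Jan 2009)Q(Jan 2009) = 1.28×352 + 2.62×241 + 8.62×86 = 450.56 + 631.42 + 741.32 = 1823.3
L = 1943.83 / 1823.3 × 100 = 106.6105
Paasche component (current-period weights):
ΣP(Feb 2009)Q(Feb 2009) = 1.19×358 + 3.43×233 + 8.12×72 = 426.02 + 799.19 + 584.64 = 1809.85
ΣP(Jan 2009)Q(Feb 2009) = 1.28×358 + 2.62×233 + 8.62×72 = 458.24 + 610.46 + 620.64 = 1689.34
P = 1809.85 / 1689.34 × 100 = 107.1336
Fisher = √(L × P) = √(106.6105 × 107.1336) = 106.8717

106.87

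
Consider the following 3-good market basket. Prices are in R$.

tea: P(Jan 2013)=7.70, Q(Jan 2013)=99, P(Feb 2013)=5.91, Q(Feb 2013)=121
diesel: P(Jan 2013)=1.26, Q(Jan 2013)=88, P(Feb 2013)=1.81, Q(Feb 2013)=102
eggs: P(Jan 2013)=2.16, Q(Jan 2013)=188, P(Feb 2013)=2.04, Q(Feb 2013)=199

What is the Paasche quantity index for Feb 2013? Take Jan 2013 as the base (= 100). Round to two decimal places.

Paasche quantity index uses current-period prices as weights.
ΣP(Feb 2013)·Q(Feb 2013) = 5.91×121 + 1.81×102 + 2.04×199 = 715.11 + 184.62 + 405.96 = 1305.69
ΣP(Feb 2013)·Q(Jan 2013) = 5.91×99 + 1.81×88 + 2.04×188 = 585.09 + 159.28 + 383.52 = 1127.89
Index = 1305.69 / 1127.89 × 100 = 115.7639

115.76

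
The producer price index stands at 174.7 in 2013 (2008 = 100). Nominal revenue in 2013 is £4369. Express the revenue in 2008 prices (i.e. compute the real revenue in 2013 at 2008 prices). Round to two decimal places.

2500.86

Real = Nominal ÷ (Index/100) = 4369 ÷ (174.7/100)
     = 4369 ÷ 1.747 = 2500.8586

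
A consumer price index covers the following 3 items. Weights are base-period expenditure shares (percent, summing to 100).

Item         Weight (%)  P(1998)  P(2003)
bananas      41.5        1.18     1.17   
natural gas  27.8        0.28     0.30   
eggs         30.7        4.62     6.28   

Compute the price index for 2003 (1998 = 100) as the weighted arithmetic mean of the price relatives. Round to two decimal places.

bananas: 41.5 × (1.17/1.18) = 41.5 × 0.991525 = 41.1483
natural gas: 27.8 × (0.30/0.28) = 27.8 × 1.071429 = 29.7857
eggs: 30.7 × (6.28/4.62) = 30.7 × 1.359307 = 41.7307
Index = Σ wᵢ·(p₁ᵢ/p₀ᵢ) = 41.1483 + 29.7857 + 41.7307 = 112.6648

112.66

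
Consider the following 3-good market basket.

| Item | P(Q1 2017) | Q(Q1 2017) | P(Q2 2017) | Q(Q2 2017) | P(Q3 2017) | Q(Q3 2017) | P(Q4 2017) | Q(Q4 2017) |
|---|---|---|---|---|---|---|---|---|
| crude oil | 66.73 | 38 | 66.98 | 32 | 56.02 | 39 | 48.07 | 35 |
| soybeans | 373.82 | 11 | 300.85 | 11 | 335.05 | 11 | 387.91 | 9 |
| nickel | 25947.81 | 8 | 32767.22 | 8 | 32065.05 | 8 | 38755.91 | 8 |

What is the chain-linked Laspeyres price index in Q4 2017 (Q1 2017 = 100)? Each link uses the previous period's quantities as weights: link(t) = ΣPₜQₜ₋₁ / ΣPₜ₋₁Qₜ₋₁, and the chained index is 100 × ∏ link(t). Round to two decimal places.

Link Q1 2017→Q2 2017:
ΣP(Q2 2017)Q(Q1 2017) = 66.98×38 + 300.85×11 + 32767.22×8 = 2545.24 + 3309.35 + 262137.76 = 267992.35
ΣP(Q1 2017)Q(Q1 2017) = 66.73×38 + 373.82×11 + 25947.81×8 = 2535.74 + 4112.02 + 207582.48 = 214230.24
link = 267992.35/214230.24 = 1.250955
Link Q2 2017→Q3 2017:
ΣP(Q3 2017)Q(Q2 2017) = 56.02×32 + 335.05×11 + 32065.05×8 = 1792.64 + 3685.55 + 256520.4 = 261998.59
ΣP(Q2 2017)Q(Q2 2017) = 66.98×32 + 300.85×11 + 32767.22×8 = 2143.36 + 3309.35 + 262137.76 = 267590.47
link = 261998.59/267590.47 = 0.979103
Link Q3 2017→Q4 2017:
ΣP(Q4 2017)Q(Q3 2017) = 48.07×39 + 387.91×11 + 38755.91×8 = 1874.73 + 4267.01 + 310047.28 = 316189.02
ΣP(Q3 2017)Q(Q3 2017) = 56.02×39 + 335.05×11 + 32065.05×8 = 2184.78 + 3685.55 + 256520.4 = 262390.73
link = 316189.02/262390.73 = 1.205031
Chained index = 100 × 1.250955 × 0.979103 × 1.205031 = 147.5938

147.59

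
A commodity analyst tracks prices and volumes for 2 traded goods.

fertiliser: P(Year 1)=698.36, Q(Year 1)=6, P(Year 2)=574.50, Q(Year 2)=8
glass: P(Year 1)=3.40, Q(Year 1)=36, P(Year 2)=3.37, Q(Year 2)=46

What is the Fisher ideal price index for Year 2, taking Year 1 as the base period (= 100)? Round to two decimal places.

Laspeyres component (base-period weights):
ΣP(Year 2)Q(Year 1) = 574.50×6 + 3.37×36 = 3447 + 121.32 = 3568.32
ΣP(Year 1)Q(Year 1) = 698.36×6 + 3.40×36 = 4190.16 + 122.4 = 4312.56
L = 3568.32 / 4312.56 × 100 = 82.7425
Paasche component (current-period weights):
ΣP(Year 2)Q(Year 2) = 574.50×8 + 3.37×46 = 4596 + 155.02 = 4751.02
ΣP(Year 1)Q(Year 2) = 698.36×8 + 3.40×46 = 5586.88 + 156.4 = 5743.28
P = 4751.02 / 5743.28 × 100 = 82.7231
Fisher = √(L × P) = √(82.7425 × 82.7231) = 82.7328

82.73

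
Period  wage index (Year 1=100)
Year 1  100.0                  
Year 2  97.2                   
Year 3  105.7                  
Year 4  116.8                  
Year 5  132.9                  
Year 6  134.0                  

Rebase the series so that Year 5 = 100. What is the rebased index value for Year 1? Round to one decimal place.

Rebased(Year 1) = 100.0 / 132.9 × 100 = 75.2445

75.2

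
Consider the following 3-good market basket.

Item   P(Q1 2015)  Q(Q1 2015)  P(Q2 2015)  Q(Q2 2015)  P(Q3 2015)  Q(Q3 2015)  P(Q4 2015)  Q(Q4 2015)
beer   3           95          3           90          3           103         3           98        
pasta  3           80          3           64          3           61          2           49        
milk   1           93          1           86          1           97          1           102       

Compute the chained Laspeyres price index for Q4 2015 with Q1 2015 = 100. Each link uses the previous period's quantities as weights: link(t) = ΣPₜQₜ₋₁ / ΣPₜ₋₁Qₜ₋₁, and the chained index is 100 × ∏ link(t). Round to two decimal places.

Link Q1 2015→Q2 2015:
ΣP(Q2 2015)Q(Q1 2015) = 3×95 + 3×80 + 1×93 = 285 + 240 + 93 = 618
ΣP(Q1 2015)Q(Q1 2015) = 3×95 + 3×80 + 1×93 = 285 + 240 + 93 = 618
link = 618/618 = 1.000000
Link Q2 2015→Q3 2015:
ΣP(Q3 2015)Q(Q2 2015) = 3×90 + 3×64 + 1×86 = 270 + 192 + 86 = 548
ΣP(Q2 2015)Q(Q2 2015) = 3×90 + 3×64 + 1×86 = 270 + 192 + 86 = 548
link = 548/548 = 1.000000
Link Q3 2015→Q4 2015:
ΣP(Q4 2015)Q(Q3 2015) = 3×103 + 2×61 + 1×97 = 309 + 122 + 97 = 528
ΣP(Q3 2015)Q(Q3 2015) = 3×103 + 3×61 + 1×97 = 309 + 183 + 97 = 589
link = 528/589 = 0.896435
Chained index = 100 × 1.000000 × 1.000000 × 0.896435 = 89.6435

89.64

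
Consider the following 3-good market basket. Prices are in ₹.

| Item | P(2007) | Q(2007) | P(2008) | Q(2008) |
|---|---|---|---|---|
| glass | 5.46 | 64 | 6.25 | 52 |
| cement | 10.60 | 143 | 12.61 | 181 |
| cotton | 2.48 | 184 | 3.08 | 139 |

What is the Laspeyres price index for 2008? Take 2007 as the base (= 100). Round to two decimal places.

119.31

Laspeyres price index uses base-period quantities as weights.
ΣP(2008)·Q(2007) = 6.25×64 + 12.61×143 + 3.08×184 = 400 + 1803.23 + 566.72 = 2769.95
ΣP(2007)·Q(2007) = 5.46×64 + 10.60×143 + 2.48×184 = 349.44 + 1515.8 + 456.32 = 2321.56
Index = 2769.95 / 2321.56 × 100 = 119.3142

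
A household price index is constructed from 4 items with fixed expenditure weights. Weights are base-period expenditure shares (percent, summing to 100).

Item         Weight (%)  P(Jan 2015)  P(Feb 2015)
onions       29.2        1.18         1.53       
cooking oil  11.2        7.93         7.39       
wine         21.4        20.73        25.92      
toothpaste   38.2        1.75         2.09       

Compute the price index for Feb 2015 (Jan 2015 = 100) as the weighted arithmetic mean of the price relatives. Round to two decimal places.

onions: 29.2 × (1.53/1.18) = 29.2 × 1.296610 = 37.8610
cooking oil: 11.2 × (7.39/7.93) = 11.2 × 0.931904 = 10.4373
wine: 21.4 × (25.92/20.73) = 21.4 × 1.250362 = 26.7577
toothpaste: 38.2 × (2.09/1.75) = 38.2 × 1.194286 = 45.6217
Index = Σ wᵢ·(p₁ᵢ/p₀ᵢ) = 37.8610 + 10.4373 + 26.7577 + 45.6217 = 120.6778

120.68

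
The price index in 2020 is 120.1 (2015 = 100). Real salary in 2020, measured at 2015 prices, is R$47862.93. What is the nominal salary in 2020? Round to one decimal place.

Nominal = Real × (Index/100) = 47862.93 × (120.1/100)
        = 47862.93 × 1.201 = 57483.3789

57483.4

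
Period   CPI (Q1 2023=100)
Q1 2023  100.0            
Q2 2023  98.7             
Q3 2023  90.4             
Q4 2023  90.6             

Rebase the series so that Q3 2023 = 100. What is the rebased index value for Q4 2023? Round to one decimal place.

100.2

Rebased(Q4 2023) = 90.6 / 90.4 × 100 = 100.2212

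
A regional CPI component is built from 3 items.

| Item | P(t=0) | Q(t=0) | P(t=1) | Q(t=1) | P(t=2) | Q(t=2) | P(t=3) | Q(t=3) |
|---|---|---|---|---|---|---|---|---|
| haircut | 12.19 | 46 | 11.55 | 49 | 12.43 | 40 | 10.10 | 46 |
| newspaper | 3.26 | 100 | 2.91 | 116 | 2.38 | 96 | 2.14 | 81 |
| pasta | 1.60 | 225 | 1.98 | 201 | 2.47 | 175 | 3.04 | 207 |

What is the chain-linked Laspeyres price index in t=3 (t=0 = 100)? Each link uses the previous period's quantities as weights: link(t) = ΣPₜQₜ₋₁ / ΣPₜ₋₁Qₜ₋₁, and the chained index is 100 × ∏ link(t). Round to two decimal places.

Link t=0→t=1:
ΣP(t=1)Q(t=0) = 11.55×46 + 2.91×100 + 1.98×225 = 531.3 + 291 + 445.5 = 1267.8
ΣP(t=0)Q(t=0) = 12.19×46 + 3.26×100 + 1.60×225 = 560.74 + 326 + 360 = 1246.74
link = 1267.8/1246.74 = 1.016892
Link t=1→t=2:
ΣP(t=2)Q(t=1) = 12.43×49 + 2.38×116 + 2.47×201 = 609.07 + 276.08 + 496.47 = 1381.62
ΣP(t=1)Q(t=1) = 11.55×49 + 2.91×116 + 1.98×201 = 565.95 + 337.56 + 397.98 = 1301.49
link = 1381.62/1301.49 = 1.061568
Link t=2→t=3:
ΣP(t=3)Q(t=2) = 10.10×40 + 2.14×96 + 3.04×175 = 404 + 205.44 + 532 = 1141.44
ΣP(t=2)Q(t=2) = 12.43×40 + 2.38×96 + 2.47×175 = 497.2 + 228.48 + 432.25 = 1157.93
link = 1141.44/1157.93 = 0.985759
Chained index = 100 × 1.016892 × 1.061568 × 0.985759 = 106.4127

106.41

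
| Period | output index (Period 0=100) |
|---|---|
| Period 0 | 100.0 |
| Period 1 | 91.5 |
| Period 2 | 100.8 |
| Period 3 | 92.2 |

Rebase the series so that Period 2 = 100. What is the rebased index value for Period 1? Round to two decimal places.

90.77

Rebased(Period 1) = 91.5 / 100.8 × 100 = 90.7738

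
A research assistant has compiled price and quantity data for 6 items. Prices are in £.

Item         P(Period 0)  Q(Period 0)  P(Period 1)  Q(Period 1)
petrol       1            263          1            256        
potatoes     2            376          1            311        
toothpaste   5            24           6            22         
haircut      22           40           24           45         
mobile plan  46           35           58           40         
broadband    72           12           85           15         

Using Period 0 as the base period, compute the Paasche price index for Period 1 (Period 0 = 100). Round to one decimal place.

109.7

Paasche price index uses current-period quantities as weights.
ΣP(Period 1)·Q(Period 1) = 1×256 + 1×311 + 6×22 + 24×45 + 58×40 + 85×15 = 256 + 311 + 132 + 1080 + 2320 + 1275 = 5374
ΣP(Period 0)·Q(Period 1) = 1×256 + 2×311 + 5×22 + 22×45 + 46×40 + 72×15 = 256 + 622 + 110 + 990 + 1840 + 1080 = 4898
Index = 5374 / 4898 × 100 = 109.7183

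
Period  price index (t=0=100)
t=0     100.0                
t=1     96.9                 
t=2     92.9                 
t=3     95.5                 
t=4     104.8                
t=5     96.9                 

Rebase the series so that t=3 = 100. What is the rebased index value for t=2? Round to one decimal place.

97.3

Rebased(t=2) = 92.9 / 95.5 × 100 = 97.2775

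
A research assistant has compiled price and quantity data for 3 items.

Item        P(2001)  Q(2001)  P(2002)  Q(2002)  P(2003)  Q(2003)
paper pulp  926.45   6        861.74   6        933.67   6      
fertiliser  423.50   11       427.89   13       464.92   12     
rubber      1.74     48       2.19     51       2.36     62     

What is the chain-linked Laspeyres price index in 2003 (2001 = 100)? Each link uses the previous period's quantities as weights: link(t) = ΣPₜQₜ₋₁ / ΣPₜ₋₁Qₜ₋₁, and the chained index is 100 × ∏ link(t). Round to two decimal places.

Link 2001→2002:
ΣP(2002)Q(2001) = 861.74×6 + 427.89×11 + 2.19×48 = 5170.44 + 4706.79 + 105.12 = 9982.35
ΣP(2001)Q(2001) = 926.45×6 + 423.50×11 + 1.74×48 = 5558.7 + 4658.5 + 83.52 = 10300.72
link = 9982.35/10300.72 = 0.969092
Link 2002→2003:
ΣP(2003)Q(2002) = 933.67×6 + 464.92×13 + 2.36×51 = 5602.02 + 6043.96 + 120.36 = 11766.34
ΣP(2002)Q(2002) = 861.74×6 + 427.89×13 + 2.19×51 = 5170.44 + 5562.57 + 111.69 = 10844.7
link = 11766.34/10844.7 = 1.084985
Chained index = 100 × 0.969092 × 1.084985 = 105.1451

105.15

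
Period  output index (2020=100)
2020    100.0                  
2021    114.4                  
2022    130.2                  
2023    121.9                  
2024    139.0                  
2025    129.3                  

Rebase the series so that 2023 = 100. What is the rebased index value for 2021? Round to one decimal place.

Rebased(2021) = 114.4 / 121.9 × 100 = 93.8474

93.8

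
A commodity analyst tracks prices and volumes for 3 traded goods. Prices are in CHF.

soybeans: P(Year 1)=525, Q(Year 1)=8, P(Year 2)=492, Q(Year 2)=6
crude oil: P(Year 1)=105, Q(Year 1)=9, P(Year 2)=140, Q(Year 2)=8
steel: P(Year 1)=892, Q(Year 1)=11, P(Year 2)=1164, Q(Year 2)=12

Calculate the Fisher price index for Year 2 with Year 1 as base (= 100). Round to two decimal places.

121.55

Laspeyres component (base-period weights):
ΣP(Year 2)Q(Year 1) = 492×8 + 140×9 + 1164×11 = 3936 + 1260 + 12804 = 18000
ΣP(Year 1)Q(Year 1) = 525×8 + 105×9 + 892×11 = 4200 + 945 + 9812 = 14957
L = 18000 / 14957 × 100 = 120.3450
Paasche component (current-period weights):
ΣP(Year 2)Q(Year 2) = 492×6 + 140×8 + 1164×12 = 2952 + 1120 + 13968 = 18040
ΣP(Year 1)Q(Year 2) = 525×6 + 105×8 + 892×12 = 3150 + 840 + 10704 = 14694
P = 18040 / 14694 × 100 = 122.7712
Fisher = √(L × P) = √(120.3450 × 122.7712) = 121.5520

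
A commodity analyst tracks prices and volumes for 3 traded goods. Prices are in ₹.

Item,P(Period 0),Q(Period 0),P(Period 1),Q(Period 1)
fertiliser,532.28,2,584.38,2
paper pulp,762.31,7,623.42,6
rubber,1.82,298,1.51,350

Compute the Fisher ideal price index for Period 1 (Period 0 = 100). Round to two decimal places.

Laspeyres component (base-period weights):
ΣP(Period 1)Q(Period 0) = 584.38×2 + 623.42×7 + 1.51×298 = 1168.76 + 4363.94 + 449.98 = 5982.68
ΣP(Period 0)Q(Period 0) = 532.28×2 + 762.31×7 + 1.82×298 = 1064.56 + 5336.17 + 542.36 = 6943.09
L = 5982.68 / 6943.09 × 100 = 86.1674
Paasche component (current-period weights):
ΣP(Period 1)Q(Period 1) = 584.38×2 + 623.42×6 + 1.51×350 = 1168.76 + 3740.52 + 528.5 = 5437.78
ΣP(Period 0)Q(Period 1) = 532.28×2 + 762.31×6 + 1.82×350 = 1064.56 + 4573.86 + 637 = 6275.42
P = 5437.78 / 6275.42 × 100 = 86.6520
Fisher = √(L × P) = √(86.1674 × 86.6520) = 86.4094

86.41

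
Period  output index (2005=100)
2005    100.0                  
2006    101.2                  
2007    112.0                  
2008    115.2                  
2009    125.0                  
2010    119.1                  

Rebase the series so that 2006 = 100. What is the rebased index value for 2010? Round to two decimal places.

117.69

Rebased(2010) = 119.1 / 101.2 × 100 = 117.6877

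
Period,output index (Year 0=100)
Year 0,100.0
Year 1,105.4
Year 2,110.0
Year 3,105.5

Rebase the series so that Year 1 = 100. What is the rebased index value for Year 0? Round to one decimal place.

94.9

Rebased(Year 0) = 100.0 / 105.4 × 100 = 94.8767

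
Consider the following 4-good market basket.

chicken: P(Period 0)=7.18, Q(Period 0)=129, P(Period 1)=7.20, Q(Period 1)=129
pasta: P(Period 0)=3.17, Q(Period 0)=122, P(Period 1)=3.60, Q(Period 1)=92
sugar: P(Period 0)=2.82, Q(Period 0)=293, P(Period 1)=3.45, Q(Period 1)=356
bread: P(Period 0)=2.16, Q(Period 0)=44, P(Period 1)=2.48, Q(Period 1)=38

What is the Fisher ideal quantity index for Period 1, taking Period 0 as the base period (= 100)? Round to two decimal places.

103.46

Laspeyres component (base-period weights):
ΣP(Period 0)Q(Period 1) = 7.18×129 + 3.17×92 + 2.82×356 + 2.16×38 = 926.22 + 291.64 + 1003.92 + 82.08 = 2303.86
ΣP(Period 0)Q(Period 0) = 7.18×129 + 3.17×122 + 2.82×293 + 2.16×44 = 926.22 + 386.74 + 826.26 + 95.04 = 2234.26
L = 2303.86 / 2234.26 × 100 = 103.1151
Paasche component (current-period weights):
ΣP(Period 1)Q(Period 1) = 7.20×129 + 3.60×92 + 3.45×356 + 2.48×38 = 928.8 + 331.2 + 1228.2 + 94.24 = 2582.44
ΣP(Period 1)Q(Period 0) = 7.20×129 + 3.60×122 + 3.45×293 + 2.48×44 = 928.8 + 439.2 + 1010.85 + 109.12 = 2487.97
P = 2582.44 / 2487.97 × 100 = 103.7971
Fisher = √(L × P) = √(103.1151 × 103.7971) = 103.4555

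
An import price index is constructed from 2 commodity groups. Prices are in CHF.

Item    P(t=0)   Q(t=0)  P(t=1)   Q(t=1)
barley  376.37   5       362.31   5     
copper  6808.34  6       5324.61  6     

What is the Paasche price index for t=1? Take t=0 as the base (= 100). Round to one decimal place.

79.0

Paasche price index uses current-period quantities as weights.
ΣP(t=1)·Q(t=1) = 362.31×5 + 5324.61×6 = 1811.55 + 31947.66 = 33759.21
ΣP(t=0)·Q(t=1) = 376.37×5 + 6808.34×6 = 1881.85 + 40850.04 = 42731.89
Index = 33759.21 / 42731.89 × 100 = 79.0024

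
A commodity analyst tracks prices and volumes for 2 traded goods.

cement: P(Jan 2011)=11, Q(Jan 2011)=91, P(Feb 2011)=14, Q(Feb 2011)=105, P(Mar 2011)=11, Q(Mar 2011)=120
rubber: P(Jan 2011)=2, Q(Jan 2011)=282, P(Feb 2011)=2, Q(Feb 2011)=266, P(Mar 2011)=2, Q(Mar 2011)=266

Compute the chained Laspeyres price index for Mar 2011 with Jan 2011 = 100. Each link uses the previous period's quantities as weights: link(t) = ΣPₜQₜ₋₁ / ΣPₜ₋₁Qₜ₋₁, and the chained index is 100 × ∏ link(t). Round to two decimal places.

98.97

Link Jan 2011→Feb 2011:
ΣP(Feb 2011)Q(Jan 2011) = 14×91 + 2×282 = 1274 + 564 = 1838
ΣP(Jan 2011)Q(Jan 2011) = 11×91 + 2×282 = 1001 + 564 = 1565
link = 1838/1565 = 1.174441
Link Feb 2011→Mar 2011:
ΣP(Mar 2011)Q(Feb 2011) = 11×105 + 2×266 = 1155 + 532 = 1687
ΣP(Feb 2011)Q(Feb 2011) = 14×105 + 2×266 = 1470 + 532 = 2002
link = 1687/2002 = 0.842657
Chained index = 100 × 1.174441 × 0.842657 = 98.9651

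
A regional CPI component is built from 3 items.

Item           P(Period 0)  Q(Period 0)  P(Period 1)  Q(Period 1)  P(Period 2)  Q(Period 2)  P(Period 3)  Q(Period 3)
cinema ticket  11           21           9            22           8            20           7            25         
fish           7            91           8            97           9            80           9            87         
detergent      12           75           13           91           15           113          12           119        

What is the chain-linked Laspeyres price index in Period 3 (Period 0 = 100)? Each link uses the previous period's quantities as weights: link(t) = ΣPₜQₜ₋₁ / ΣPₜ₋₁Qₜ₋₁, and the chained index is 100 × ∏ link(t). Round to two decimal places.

103.07

Link Period 0→Period 1:
ΣP(Period 1)Q(Period 0) = 9×21 + 8×91 + 13×75 = 189 + 728 + 975 = 1892
ΣP(Period 0)Q(Period 0) = 11×21 + 7×91 + 12×75 = 231 + 637 + 900 = 1768
link = 1892/1768 = 1.070136
Link Period 1→Period 2:
ΣP(Period 2)Q(Period 1) = 8×22 + 9×97 + 15×91 = 176 + 873 + 1365 = 2414
ΣP(Period 1)Q(Period 1) = 9×22 + 8×97 + 13×91 = 198 + 776 + 1183 = 2157
link = 2414/2157 = 1.119147
Link Period 2→Period 3:
ΣP(Period 3)Q(Period 2) = 7×20 + 9×80 + 12×113 = 140 + 720 + 1356 = 2216
ΣP(Period 2)Q(Period 2) = 8×20 + 9×80 + 15×113 = 160 + 720 + 1695 = 2575
link = 2216/2575 = 0.860583
Chained index = 100 × 1.070136 × 1.119147 × 0.860583 = 103.0667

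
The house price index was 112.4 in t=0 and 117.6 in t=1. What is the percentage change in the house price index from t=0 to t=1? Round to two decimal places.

4.63%

Change = (117.6 − 112.4) / 112.4 × 100
       = 5.2 / 112.4 × 100 = 4.6263%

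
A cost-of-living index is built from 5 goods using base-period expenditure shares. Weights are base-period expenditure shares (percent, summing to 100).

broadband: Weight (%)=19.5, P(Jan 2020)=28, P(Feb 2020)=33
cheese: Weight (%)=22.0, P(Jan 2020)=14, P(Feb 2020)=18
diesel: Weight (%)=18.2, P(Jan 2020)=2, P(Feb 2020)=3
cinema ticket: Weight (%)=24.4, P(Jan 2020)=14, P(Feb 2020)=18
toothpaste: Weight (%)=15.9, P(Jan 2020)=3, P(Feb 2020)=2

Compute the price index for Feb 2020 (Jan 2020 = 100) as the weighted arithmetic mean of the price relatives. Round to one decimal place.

broadband: 19.5 × (33/28) = 19.5 × 1.178571 = 22.9821
cheese: 22.0 × (18/14) = 22.0 × 1.285714 = 28.2857
diesel: 18.2 × (3/2) = 18.2 × 1.500000 = 27.3000
cinema ticket: 24.4 × (18/14) = 24.4 × 1.285714 = 31.3714
toothpaste: 15.9 × (2/3) = 15.9 × 0.666667 = 10.6000
Index = Σ wᵢ·(p₁ᵢ/p₀ᵢ) = 22.9821 + 28.2857 + 27.3000 + 31.3714 + 10.6000 = 120.5393

120.5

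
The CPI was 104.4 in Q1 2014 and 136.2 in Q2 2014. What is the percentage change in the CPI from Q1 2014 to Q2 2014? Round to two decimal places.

30.46%

Change = (136.2 − 104.4) / 104.4 × 100
       = 31.8 / 104.4 × 100 = 30.4598%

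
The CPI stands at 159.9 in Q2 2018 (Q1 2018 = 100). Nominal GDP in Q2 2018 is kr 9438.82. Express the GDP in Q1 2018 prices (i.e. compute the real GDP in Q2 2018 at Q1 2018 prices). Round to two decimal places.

Real = Nominal ÷ (Index/100) = 9438.82 ÷ (159.9/100)
     = 9438.82 ÷ 1.599 = 5902.9518

5902.95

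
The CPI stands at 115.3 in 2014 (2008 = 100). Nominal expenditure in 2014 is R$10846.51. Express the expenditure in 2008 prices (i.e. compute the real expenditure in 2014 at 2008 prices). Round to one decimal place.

9407.2

Real = Nominal ÷ (Index/100) = 10846.51 ÷ (115.3/100)
     = 10846.51 ÷ 1.153 = 9407.2073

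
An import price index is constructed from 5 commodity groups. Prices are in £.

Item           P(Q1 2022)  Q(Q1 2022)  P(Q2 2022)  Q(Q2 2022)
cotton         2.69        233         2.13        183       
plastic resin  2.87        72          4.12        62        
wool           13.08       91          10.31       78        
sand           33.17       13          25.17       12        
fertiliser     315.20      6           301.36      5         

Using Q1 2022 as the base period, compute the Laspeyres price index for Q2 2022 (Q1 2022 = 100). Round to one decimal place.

89.0

Laspeyres price index uses base-period quantities as weights.
ΣP(Q2 2022)·Q(Q1 2022) = 2.13×233 + 4.12×72 + 10.31×91 + 25.17×13 + 301.36×6 = 496.29 + 296.64 + 938.21 + 327.21 + 1808.16 = 3866.51
ΣP(Q1 2022)·Q(Q1 2022) = 2.69×233 + 2.87×72 + 13.08×91 + 33.17×13 + 315.20×6 = 626.77 + 206.64 + 1190.28 + 431.21 + 1891.2 = 4346.1
Index = 3866.51 / 4346.1 × 100 = 88.9650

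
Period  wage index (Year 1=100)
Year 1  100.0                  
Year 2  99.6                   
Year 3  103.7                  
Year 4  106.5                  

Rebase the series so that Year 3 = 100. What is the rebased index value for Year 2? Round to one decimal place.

Rebased(Year 2) = 99.6 / 103.7 × 100 = 96.0463

96.0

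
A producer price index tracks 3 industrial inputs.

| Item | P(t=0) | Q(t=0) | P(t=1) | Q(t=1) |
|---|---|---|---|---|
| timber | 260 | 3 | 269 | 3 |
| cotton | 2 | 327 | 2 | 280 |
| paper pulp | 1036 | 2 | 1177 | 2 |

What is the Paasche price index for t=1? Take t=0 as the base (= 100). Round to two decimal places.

Paasche price index uses current-period quantities as weights.
ΣP(t=1)·Q(t=1) = 269×3 + 2×280 + 1177×2 = 807 + 560 + 2354 = 3721
ΣP(t=0)·Q(t=1) = 260×3 + 2×280 + 1036×2 = 780 + 560 + 2072 = 3412
Index = 3721 / 3412 × 100 = 109.0563

109.06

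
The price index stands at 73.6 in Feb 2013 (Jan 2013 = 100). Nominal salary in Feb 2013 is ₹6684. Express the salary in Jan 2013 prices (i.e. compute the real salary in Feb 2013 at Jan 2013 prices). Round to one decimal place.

9081.5

Real = Nominal ÷ (Index/100) = 6684 ÷ (73.6/100)
     = 6684 ÷ 0.736 = 9081.5217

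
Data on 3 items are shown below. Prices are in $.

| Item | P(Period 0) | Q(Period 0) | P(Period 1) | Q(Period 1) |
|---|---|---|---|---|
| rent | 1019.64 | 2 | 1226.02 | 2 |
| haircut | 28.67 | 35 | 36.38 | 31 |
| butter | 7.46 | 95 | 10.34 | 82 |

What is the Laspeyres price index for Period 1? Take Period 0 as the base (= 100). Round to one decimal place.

125.5

Laspeyres price index uses base-period quantities as weights.
ΣP(Period 1)·Q(Period 0) = 1226.02×2 + 36.38×35 + 10.34×95 = 2452.04 + 1273.3 + 982.3 = 4707.64
ΣP(Period 0)·Q(Period 0) = 1019.64×2 + 28.67×35 + 7.46×95 = 2039.28 + 1003.45 + 708.7 = 3751.43
Index = 4707.64 / 3751.43 × 100 = 125.4892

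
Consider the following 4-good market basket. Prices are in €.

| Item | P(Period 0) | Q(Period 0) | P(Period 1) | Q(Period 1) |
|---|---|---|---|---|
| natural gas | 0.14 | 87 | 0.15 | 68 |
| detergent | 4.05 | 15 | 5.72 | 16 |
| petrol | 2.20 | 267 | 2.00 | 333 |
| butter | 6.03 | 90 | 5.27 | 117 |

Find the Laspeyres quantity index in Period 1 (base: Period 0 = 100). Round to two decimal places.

Laspeyres quantity index uses base-period prices as weights.
ΣP(Period 0)·Q(Period 1) = 0.14×68 + 4.05×16 + 2.20×333 + 6.03×117 = 9.52 + 64.8 + 732.6 + 705.51 = 1512.43
ΣP(Period 0)·Q(Period 0) = 0.14×87 + 4.05×15 + 2.20×267 + 6.03×90 = 12.18 + 60.75 + 587.4 + 542.7 = 1203.03
Index = 1512.43 / 1203.03 × 100 = 125.7184

125.72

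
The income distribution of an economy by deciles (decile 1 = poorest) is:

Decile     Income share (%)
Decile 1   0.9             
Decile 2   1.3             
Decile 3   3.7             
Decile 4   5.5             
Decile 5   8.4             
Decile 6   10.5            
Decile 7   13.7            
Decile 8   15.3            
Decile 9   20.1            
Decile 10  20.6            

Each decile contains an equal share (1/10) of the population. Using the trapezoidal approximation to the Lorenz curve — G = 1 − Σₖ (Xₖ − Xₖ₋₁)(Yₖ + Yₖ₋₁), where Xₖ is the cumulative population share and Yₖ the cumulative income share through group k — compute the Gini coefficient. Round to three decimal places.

Cumulative income shares Yₖ: 0.0090, 0.0220, 0.0590, 0.1140, 0.1980, 0.3030, 0.4400, 0.5930, 0.7940, 1.0000
Σ (Xₖ−Xₖ₋₁)(Yₖ+Yₖ₋₁) = (1/10)(0.0090+0.0000) + (1/10)(0.0220+0.0090) + (1/10)(0.0590+0.0220) + (1/10)(0.1140+0.0590) + (1/10)(0.1980+0.1140) + (1/10)(0.3030+0.1980) + (1/10)(0.4400+0.3030) + (1/10)(0.5930+0.4400) + (1/10)(0.7940+0.5930) + (1/10)(1.0000+0.7940)
  = 0.0009 + 0.0031 + 0.0081 + 0.0173 + 0.0312 + 0.0501 + 0.0743 + 0.1033 + 0.1387 + 0.1794 = 0.6064
G = 1 − 0.6064 = 0.3936

0.394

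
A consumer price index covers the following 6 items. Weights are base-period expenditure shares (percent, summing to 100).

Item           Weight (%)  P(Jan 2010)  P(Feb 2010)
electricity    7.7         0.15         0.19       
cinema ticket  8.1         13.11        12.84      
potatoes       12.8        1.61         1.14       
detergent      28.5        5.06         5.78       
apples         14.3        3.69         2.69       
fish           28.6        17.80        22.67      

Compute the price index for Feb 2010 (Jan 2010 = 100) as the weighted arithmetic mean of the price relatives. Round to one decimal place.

106.2

electricity: 7.7 × (0.19/0.15) = 7.7 × 1.266667 = 9.7533
cinema ticket: 8.1 × (12.84/13.11) = 8.1 × 0.979405 = 7.9332
potatoes: 12.8 × (1.14/1.61) = 12.8 × 0.708075 = 9.0634
detergent: 28.5 × (5.78/5.06) = 28.5 × 1.142292 = 32.5553
apples: 14.3 × (2.69/3.69) = 14.3 × 0.728997 = 10.4247
fish: 28.6 × (22.67/17.80) = 28.6 × 1.273596 = 36.4248
Index = Σ wᵢ·(p₁ᵢ/p₀ᵢ) = 9.7533 + 7.9332 + 9.0634 + 32.5553 + 10.4247 + 36.4248 = 106.1547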